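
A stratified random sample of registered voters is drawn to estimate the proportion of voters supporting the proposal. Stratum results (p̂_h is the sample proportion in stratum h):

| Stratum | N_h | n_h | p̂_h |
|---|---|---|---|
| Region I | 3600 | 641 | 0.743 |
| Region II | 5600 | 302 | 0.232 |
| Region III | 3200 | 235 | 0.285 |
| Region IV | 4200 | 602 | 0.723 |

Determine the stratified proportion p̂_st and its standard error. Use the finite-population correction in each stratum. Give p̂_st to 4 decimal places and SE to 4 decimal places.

p̂_st ≈ 0.4773, SE ≈ 0.0111

N = 16600; stratum weights W_h = N_h/N.
p̂_st = Σ W_h p̂_h = (3600·0.743 + 5600·0.232 + 3200·0.285 + 4200·0.723)/16600 = 0.47727
V̂(p̂_st) = Σ W_h² (1 − n_h/N_h) p̂_h(1−p̂_h)/(n_h−1):
  stratum Region I: (3600/16600)²·(1 − 641/3600)·0.743·0.257/640 = 1.15338e-05
  stratum Region II: (5600/16600)²·(1 − 302/5600)·0.232·0.768/301 = 6.37333e-05
  stratum Region III: (3200/16600)²·(1 − 235/3200)·0.285·0.715/234 = 2.99843e-05
  stratum Region IV: (4200/16600)²·(1 − 602/4200)·0.723·0.277/601 = 1.82742e-05
V̂(p̂_st) = 0.000123526; SE = √V̂ = 0.0111142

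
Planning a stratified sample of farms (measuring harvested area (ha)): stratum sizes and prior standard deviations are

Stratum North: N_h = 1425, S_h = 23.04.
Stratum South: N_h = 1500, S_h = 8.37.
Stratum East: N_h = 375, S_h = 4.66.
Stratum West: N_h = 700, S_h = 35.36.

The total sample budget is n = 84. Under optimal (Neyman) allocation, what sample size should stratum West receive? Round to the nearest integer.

Neyman allocation: n_h = n · N_h S_h / Σ N_i S_i, with n = 84.
  stratum North: N_h·S_h = 1425·23.04 = 32832.00
  stratum South: N_h·S_h = 1500·8.37 = 12555.00
  stratum East: N_h·S_h = 375·4.66 = 1747.50
  stratum West: N_h·S_h = 700·35.36 = 24752.00
Σ N_h S_h = 71886.50
n for stratum West = 84·24752.00/71886.50 = 28.923 → 29

29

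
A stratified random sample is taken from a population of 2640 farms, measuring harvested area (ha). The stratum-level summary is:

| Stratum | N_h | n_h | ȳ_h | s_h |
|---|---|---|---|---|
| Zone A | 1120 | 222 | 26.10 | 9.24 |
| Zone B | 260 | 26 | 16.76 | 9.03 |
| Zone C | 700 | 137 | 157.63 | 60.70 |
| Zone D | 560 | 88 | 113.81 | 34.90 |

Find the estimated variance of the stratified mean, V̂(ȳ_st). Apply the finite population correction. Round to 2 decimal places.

V̂(ȳ_st) = Σ W_h² (1 − n_h/N_h) s_h²/n_h, with W_h = N_h/N and N = 2640:
  stratum Zone A: (1120/2640)²·(1 − 222/1120)·9.24²/222 = 0.055498
  stratum Zone B: (260/2640)²·(1 − 26/260)·9.03²/26 = 0.0273769
  stratum Zone C: (700/2640)²·(1 − 137/700)·60.70²/137 = 1.52074
  stratum Zone D: (560/2640)²·(1 − 88/560)·34.90²/88 = 0.524917
V̂(ȳ_st) = 2.12853

V̂(ȳ_st) ≈ 2.13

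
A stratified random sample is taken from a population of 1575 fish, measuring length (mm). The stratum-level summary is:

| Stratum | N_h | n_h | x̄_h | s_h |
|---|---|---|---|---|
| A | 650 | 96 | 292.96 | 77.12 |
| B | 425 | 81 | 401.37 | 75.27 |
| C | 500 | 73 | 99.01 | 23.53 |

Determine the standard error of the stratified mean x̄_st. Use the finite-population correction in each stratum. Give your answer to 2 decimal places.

SE(x̄_st) ≈ 3.71

V̂(x̄_st) = Σ W_h² (1 − n_h/N_h) s_h²/n_h, with W_h = N_h/N and N = 1575:
  stratum A: (650/1575)²·(1 − 96/650)·77.12²/96 = 8.99342
  stratum B: (425/1575)²·(1 − 81/425)·75.27²/81 = 4.12235
  stratum C: (500/1575)²·(1 − 73/500)·23.53²/73 = 0.652766
V̂(x̄_st) = 13.7685
SE(x̄_st) = √13.7685 = 3.7106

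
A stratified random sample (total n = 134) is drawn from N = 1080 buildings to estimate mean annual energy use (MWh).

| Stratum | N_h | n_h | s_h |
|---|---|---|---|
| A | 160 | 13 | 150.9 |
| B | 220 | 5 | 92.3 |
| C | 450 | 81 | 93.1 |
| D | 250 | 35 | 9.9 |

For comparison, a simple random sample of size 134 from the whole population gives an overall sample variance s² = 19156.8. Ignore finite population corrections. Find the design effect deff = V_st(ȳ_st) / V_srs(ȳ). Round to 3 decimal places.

deff ≈ 0.894

V̂(ȳ_st) = Σ W_h² s_h²/n_h, with W_h = N_h/N and N = 1080:
  stratum A: (160/1080)²·150.9²/13 = 38.4439
  stratum B: (220/1080)²·92.3²/5 = 70.7019
  stratum C: (450/1080)²·93.1²/81 = 18.5777
  stratum D: (250/1080)²·9.9²/35 = 0.15005
V_st = 127.874
V_srs = s²/n = 19156.8/134 = 142.961
deff = V_st / V_srs = 127.874/142.961 = 0.8945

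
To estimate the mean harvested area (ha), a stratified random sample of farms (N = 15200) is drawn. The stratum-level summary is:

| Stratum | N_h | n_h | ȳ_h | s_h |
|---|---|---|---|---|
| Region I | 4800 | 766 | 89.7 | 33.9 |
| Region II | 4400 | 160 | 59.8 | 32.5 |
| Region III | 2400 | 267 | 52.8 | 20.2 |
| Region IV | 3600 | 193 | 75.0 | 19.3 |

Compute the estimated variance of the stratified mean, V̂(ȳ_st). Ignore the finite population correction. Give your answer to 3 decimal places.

V̂(ȳ_st) = Σ W_h² s_h²/n_h, with W_h = N_h/N and N = 15200:
  stratum Region I: (4800/15200)²·33.9²/766 = 0.149612
  stratum Region II: (4400/15200)²·32.5²/160 = 0.553178
  stratum Region III: (2400/15200)²·20.2²/267 = 0.0381002
  stratum Region IV: (3600/15200)²·19.3²/193 = 0.108262
V̂(ȳ_st) = 0.849152

V̂(ȳ_st) ≈ 0.849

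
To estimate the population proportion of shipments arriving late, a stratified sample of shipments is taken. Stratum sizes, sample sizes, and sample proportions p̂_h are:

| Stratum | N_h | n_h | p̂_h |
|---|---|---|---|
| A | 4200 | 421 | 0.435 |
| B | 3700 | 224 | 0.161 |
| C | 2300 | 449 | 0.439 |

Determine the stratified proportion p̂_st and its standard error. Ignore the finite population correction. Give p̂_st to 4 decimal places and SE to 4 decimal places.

N = 10200; stratum weights W_h = N_h/N.
p̂_st = Σ W_h p̂_h = (4200·0.435 + 3700·0.161 + 2300·0.439)/10200 = 0.33651
V̂(p̂_st) = Σ W_h² p̂_h(1−p̂_h)/(n_h−1):
  stratum A: (4200/10200)²·0.435·0.565/420 = 9.92171e-05
  stratum B: (3700/10200)²·0.161·0.839/223 = 7.97051e-05
  stratum C: (2300/10200)²·0.439·0.561/448 = 2.79515e-05
V̂(p̂_st) = 0.000206874; SE = √V̂ = 0.0143831

p̂_st ≈ 0.3365, SE ≈ 0.0144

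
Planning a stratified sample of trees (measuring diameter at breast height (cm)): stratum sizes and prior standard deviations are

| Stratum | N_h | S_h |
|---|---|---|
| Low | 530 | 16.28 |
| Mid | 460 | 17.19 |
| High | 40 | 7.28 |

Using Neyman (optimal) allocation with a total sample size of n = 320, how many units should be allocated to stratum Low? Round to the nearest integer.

164

Neyman allocation: n_h = n · N_h S_h / Σ N_i S_i, with n = 320.
  stratum Low: N_h·S_h = 530·16.28 = 8628.40
  stratum Mid: N_h·S_h = 460·17.19 = 7907.40
  stratum High: N_h·S_h = 40·7.28 = 291.20
Σ N_h S_h = 16827.00
n for stratum Low = 320·8628.40/16827.00 = 164.087 → 164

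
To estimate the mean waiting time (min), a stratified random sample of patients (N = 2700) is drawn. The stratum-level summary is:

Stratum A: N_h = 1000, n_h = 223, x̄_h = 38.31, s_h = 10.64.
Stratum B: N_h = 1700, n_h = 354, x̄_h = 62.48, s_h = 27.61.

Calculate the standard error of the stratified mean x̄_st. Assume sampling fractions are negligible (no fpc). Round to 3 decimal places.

SE(x̄_st) ≈ 0.961

V̂(x̄_st) = Σ W_h² s_h²/n_h, with W_h = N_h/N and N = 2700:
  stratum A: (1000/2700)²·10.64²/223 = 0.0696387
  stratum B: (1700/2700)²·27.61²/354 = 0.853689
V̂(x̄_st) = 0.923328
SE(x̄_st) = √0.923328 = 0.9609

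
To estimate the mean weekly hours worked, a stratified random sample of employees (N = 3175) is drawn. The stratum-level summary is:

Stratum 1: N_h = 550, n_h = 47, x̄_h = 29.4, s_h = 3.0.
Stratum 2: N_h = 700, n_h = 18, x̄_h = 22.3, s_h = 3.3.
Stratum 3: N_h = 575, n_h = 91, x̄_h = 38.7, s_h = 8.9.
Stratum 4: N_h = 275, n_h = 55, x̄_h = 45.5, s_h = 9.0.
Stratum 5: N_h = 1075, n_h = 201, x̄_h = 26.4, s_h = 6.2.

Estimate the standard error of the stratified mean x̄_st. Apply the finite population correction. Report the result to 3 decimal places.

SE(x̄_st) ≈ 0.291

V̂(x̄_st) = Σ W_h² (1 − n_h/N_h) s_h²/n_h, with W_h = N_h/N and N = 3175:
  stratum 1: (550/3175)²·(1 − 47/550)·3.0²/47 = 0.00525518
  stratum 2: (700/3175)²·(1 − 18/700)·3.3²/18 = 0.0286517
  stratum 3: (575/3175)²·(1 − 91/575)·8.9²/91 = 0.0240306
  stratum 4: (275/3175)²·(1 − 55/275)·9.0²/55 = 0.00883874
  stratum 5: (1075/3175)²·(1 − 201/1075)·6.2²/201 = 0.0178246
V̂(x̄_st) = 0.0846008
SE(x̄_st) = √0.0846008 = 0.290862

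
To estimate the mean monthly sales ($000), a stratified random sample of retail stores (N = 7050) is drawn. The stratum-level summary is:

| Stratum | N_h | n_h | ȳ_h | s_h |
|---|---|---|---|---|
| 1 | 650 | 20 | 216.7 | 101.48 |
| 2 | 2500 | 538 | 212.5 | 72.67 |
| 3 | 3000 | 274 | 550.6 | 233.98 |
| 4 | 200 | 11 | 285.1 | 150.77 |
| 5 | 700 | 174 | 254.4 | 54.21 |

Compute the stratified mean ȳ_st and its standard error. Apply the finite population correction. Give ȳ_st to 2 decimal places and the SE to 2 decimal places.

ȳ_st ≈ 362.98, SE ≈ 6.31

ȳ_st = Σ W_h ȳ_h = (650·216.7 + 2500·212.5 + 3000·550.6 + 200·285.1 + 700·254.4)/7050 = 362.97943
V̂(ȳ_st) = Σ W_h² (1 − n_h/N_h) s_h²/n_h, with W_h = N_h/N and N = 7050:
  stratum 1: (650/7050)²·(1 − 20/650)·101.48²/20 = 4.24235
  stratum 2: (2500/7050)²·(1 − 538/2500)·72.67²/538 = 0.968699
  stratum 3: (3000/7050)²·(1 − 274/3000)·233.98²/274 = 32.8758
  stratum 4: (200/7050)²·(1 − 11/200)·150.77²/11 = 1.57163
  stratum 5: (700/7050)²·(1 − 174/700)·54.21²/174 = 0.125117
V̂(ȳ_st) = 39.7836
SE(ȳ_st) = √39.7836 = 6.30742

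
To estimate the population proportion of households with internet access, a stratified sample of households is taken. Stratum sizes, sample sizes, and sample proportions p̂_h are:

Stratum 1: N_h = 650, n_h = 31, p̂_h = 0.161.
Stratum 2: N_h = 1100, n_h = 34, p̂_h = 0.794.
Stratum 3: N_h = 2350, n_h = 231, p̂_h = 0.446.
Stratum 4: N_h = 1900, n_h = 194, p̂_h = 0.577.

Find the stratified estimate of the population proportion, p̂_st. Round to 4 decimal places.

N = 6000; stratum weights W_h = N_h/N.
p̂_st = Σ W_h p̂_h = (650·0.161 + 1100·0.794 + 2350·0.446 + 1900·0.577)/6000 = 0.52041

p̂_st ≈ 0.5204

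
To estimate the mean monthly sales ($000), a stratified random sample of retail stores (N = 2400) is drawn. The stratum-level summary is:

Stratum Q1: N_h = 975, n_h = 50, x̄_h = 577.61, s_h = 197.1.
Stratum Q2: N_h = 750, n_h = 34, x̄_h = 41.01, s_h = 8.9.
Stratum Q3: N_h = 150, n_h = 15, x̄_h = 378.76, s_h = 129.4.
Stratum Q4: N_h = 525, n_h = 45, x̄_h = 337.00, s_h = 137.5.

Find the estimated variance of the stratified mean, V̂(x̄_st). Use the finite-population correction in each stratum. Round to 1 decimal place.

V̂(x̄_st) = Σ W_h² (1 − n_h/N_h) s_h²/n_h, with W_h = N_h/N and N = 2400:
  stratum Q1: (975/2400)²·(1 − 50/975)·197.1²/50 = 121.654
  stratum Q2: (750/2400)²·(1 − 34/750)·8.9²/34 = 0.217197
  stratum Q3: (150/2400)²·(1 − 15/150)·129.4²/15 = 3.92446
  stratum Q4: (525/2400)²·(1 − 45/525)·137.5²/45 = 18.3811
V̂(x̄_st) = 144.177

V̂(x̄_st) ≈ 144.2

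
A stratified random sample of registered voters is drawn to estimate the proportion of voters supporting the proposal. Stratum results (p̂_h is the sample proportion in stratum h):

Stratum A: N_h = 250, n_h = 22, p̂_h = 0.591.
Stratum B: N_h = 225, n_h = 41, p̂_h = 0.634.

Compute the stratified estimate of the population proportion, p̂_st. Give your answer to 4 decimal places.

p̂_st ≈ 0.6114

N = 475; stratum weights W_h = N_h/N.
p̂_st = Σ W_h p̂_h = (250·0.591 + 225·0.634)/475 = 0.61137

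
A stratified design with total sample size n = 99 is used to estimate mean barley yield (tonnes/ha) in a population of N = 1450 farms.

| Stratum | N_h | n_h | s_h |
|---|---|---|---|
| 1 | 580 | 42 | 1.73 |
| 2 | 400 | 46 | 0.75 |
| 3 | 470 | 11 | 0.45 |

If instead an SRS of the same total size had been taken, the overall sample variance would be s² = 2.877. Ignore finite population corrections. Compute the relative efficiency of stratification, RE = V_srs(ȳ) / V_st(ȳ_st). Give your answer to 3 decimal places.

RE ≈ 2.037

V̂(ȳ_st) = Σ W_h² s_h²/n_h, with W_h = N_h/N and N = 1450:
  stratum 1: (580/1450)²·1.73²/42 = 0.0114015
  stratum 2: (400/1450)²·0.75²/46 = 0.000930569
  stratum 3: (470/1450)²·0.45²/11 = 0.00193416
V_st = 0.0142663
V_srs = s²/n = 2.877/99 = 0.0290606
Relative efficiency = V_srs / V_st = 0.0290606/0.0142663 = 2.0370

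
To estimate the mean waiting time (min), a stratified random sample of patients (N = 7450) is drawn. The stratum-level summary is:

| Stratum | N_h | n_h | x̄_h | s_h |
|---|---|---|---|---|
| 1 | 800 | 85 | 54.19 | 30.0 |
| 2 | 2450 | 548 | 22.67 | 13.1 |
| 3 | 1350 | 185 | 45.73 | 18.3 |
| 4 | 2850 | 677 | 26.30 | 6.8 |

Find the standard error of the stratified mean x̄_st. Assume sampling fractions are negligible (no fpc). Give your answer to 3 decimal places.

SE(x̄_st) ≈ 0.475

V̂(x̄_st) = Σ W_h² s_h²/n_h, with W_h = N_h/N and N = 7450:
  stratum 1: (800/7450)²·30.0²/85 = 0.122093
  stratum 2: (2450/7450)²·13.1²/548 = 0.0338674
  stratum 3: (1350/7450)²·18.3²/185 = 0.0594409
  stratum 4: (2850/7450)²·6.8²/677 = 0.00999554
V̂(x̄_st) = 0.225397
SE(x̄_st) = √0.225397 = 0.47476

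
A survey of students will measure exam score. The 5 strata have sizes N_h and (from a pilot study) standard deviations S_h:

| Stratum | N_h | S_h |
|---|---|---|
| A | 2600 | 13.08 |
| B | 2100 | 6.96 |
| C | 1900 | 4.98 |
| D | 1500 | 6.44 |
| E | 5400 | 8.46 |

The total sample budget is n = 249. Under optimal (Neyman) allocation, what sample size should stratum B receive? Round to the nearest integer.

32

Neyman allocation: n_h = n · N_h S_h / Σ N_i S_i, with n = 249.
  stratum A: N_h·S_h = 2600·13.08 = 34008.00
  stratum B: N_h·S_h = 2100·6.96 = 14616.00
  stratum C: N_h·S_h = 1900·4.98 = 9462.00
  stratum D: N_h·S_h = 1500·6.44 = 9660.00
  stratum E: N_h·S_h = 5400·8.46 = 45684.00
Σ N_h S_h = 113430.00
n for stratum B = 249·14616.00/113430.00 = 32.085 → 32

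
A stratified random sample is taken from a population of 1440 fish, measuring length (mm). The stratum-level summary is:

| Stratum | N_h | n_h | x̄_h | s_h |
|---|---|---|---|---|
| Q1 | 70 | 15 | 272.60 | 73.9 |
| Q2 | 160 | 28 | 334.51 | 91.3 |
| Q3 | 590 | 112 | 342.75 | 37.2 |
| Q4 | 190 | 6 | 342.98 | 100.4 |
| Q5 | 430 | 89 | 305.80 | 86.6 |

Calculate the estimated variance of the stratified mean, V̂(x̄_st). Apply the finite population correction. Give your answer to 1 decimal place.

V̂(x̄_st) = Σ W_h² (1 − n_h/N_h) s_h²/n_h, with W_h = N_h/N and N = 1440:
  stratum Q1: (70/1440)²·(1 − 15/70)·73.9²/15 = 0.675979
  stratum Q2: (160/1440)²·(1 − 28/160)·91.3²/28 = 3.03216
  stratum Q3: (590/1440)²·(1 − 112/590)·37.2²/112 = 1.68044
  stratum Q4: (190/1440)²·(1 − 6/190)·100.4²/6 = 28.3245
  stratum Q5: (430/1440)²·(1 − 89/430)·86.6²/89 = 5.95859
V̂(x̄_st) = 39.6717

V̂(x̄_st) ≈ 39.7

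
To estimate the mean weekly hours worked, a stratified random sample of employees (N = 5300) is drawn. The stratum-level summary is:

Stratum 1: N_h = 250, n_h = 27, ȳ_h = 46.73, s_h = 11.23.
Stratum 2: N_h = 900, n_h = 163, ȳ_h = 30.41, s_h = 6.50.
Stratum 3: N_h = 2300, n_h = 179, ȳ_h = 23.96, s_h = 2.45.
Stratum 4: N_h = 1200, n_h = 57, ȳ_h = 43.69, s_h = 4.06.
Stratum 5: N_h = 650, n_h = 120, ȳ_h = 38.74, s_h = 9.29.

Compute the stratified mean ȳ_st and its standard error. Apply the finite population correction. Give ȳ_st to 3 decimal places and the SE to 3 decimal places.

ȳ_st = Σ W_h ȳ_h = (250·46.73 + 900·30.41 + 2300·23.96 + 1200·43.69 + 650·38.74)/5300 = 32.40915
V̂(ȳ_st) = Σ W_h² (1 − n_h/N_h) s_h²/n_h, with W_h = N_h/N and N = 5300:
  stratum 1: (250/5300)²·(1 − 27/250)·11.23²/27 = 0.0092702
  stratum 2: (900/5300)²·(1 − 163/900)·6.50²/163 = 0.00612065
  stratum 3: (2300/5300)²·(1 − 179/2300)·2.45²/179 = 0.00582366
  stratum 4: (1200/5300)²·(1 − 57/1200)·4.06²/57 = 0.0141206
  stratum 5: (650/5300)²·(1 − 120/650)·9.29²/120 = 0.00882039
V̂(ȳ_st) = 0.0441555
SE(ȳ_st) = √0.0441555 = 0.210132

ȳ_st ≈ 32.409, SE ≈ 0.210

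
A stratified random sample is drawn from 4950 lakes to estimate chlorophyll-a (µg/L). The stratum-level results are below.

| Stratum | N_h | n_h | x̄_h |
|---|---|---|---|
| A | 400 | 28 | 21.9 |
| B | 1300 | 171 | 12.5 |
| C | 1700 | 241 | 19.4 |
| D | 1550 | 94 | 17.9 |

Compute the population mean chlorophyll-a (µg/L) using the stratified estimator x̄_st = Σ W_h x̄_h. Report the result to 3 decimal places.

N = Σ N_h = 4950. Stratum weights W_h = N_h/N.
x̄_st = (400·21.9 + 1300·12.5 + 1700·19.4 + 1550·17.9) / 4950 = 17.32020

x̄_st ≈ 17.320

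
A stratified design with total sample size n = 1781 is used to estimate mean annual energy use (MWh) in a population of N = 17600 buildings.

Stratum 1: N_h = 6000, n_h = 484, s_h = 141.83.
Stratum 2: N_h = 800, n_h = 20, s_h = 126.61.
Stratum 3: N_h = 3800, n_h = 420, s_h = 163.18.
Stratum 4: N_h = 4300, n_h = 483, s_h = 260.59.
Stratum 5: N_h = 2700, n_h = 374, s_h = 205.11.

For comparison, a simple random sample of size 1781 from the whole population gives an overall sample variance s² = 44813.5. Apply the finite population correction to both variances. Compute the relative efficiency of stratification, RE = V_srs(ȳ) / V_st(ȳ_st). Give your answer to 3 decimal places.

RE ≈ 1.228

V̂(ȳ_st) = Σ W_h² (1 − n_h/N_h) s_h²/n_h, with W_h = N_h/N and N = 17600:
  stratum 1: (6000/17600)²·(1 − 484/6000)·141.83²/484 = 4.44059
  stratum 2: (800/17600)²·(1 − 20/800)·126.61²/20 = 1.6146
  stratum 3: (3800/17600)²·(1 − 420/3800)·163.18²/420 = 2.62881
  stratum 4: (4300/17600)²·(1 − 483/4300)·260.59²/483 = 7.44961
  stratum 5: (2700/17600)²·(1 − 374/2700)·205.11²/374 = 2.28061
V_st = 18.4142
V_srs = (1 − 1781/17600)·44813.5/1781 = 22.6158
Relative efficiency = V_srs / V_st = 22.6158/18.4142 = 1.2282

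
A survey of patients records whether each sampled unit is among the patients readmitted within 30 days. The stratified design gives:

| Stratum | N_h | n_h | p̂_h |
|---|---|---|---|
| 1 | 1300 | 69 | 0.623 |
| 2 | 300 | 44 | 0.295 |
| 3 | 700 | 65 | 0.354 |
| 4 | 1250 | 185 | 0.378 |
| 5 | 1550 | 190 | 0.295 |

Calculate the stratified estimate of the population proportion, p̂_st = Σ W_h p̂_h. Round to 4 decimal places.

N = 5100; stratum weights W_h = N_h/N.
p̂_st = Σ W_h p̂_h = (1300·0.623 + 300·0.295 + 700·0.354 + 1250·0.378 + 1550·0.295)/5100 = 0.40705

p̂_st ≈ 0.4070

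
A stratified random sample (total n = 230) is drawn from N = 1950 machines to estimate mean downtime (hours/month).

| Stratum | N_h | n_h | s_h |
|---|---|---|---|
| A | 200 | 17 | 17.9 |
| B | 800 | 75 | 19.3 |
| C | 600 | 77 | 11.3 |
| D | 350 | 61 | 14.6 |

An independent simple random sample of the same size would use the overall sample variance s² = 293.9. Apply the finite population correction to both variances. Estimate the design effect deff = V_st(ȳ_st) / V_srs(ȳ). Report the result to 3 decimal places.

deff ≈ 1.037

V̂(ȳ_st) = Σ W_h² (1 − n_h/N_h) s_h²/n_h, with W_h = N_h/N and N = 1950:
  stratum A: (200/1950)²·(1 − 17/200)·17.9²/17 = 0.181413
  stratum B: (800/1950)²·(1 − 75/800)·19.3²/75 = 0.757551
  stratum C: (600/1950)²·(1 − 77/600)·11.3²/77 = 0.136852
  stratum D: (350/1950)²·(1 − 61/350)·14.6²/61 = 0.092955
V_st = 1.16877
V_srs = (1 − 230/1950)·293.9/230 = 1.12711
deff = V_st / V_srs = 1.16877/1.12711 = 1.0370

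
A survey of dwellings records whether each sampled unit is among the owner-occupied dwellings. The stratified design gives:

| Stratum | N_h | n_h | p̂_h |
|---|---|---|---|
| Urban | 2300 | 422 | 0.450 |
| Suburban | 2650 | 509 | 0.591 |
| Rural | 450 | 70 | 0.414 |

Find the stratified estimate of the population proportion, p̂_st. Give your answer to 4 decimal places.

N = 5400; stratum weights W_h = N_h/N.
p̂_st = Σ W_h p̂_h = (2300·0.450 + 2650·0.591 + 450·0.414)/5400 = 0.51619

p̂_st ≈ 0.5162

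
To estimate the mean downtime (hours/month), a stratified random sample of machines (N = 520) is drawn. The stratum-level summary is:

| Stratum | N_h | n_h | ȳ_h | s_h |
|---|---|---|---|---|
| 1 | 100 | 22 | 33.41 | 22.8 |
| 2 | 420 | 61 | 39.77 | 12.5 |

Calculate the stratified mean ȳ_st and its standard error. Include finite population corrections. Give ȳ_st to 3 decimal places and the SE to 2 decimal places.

ȳ_st = Σ W_h ȳ_h = (100·33.41 + 420·39.77)/520 = 38.54692
V̂(ȳ_st) = Σ W_h² (1 − n_h/N_h) s_h²/n_h, with W_h = N_h/N and N = 520:
  stratum 1: (100/520)²·(1 − 22/100)·22.8²/22 = 0.681608
  stratum 2: (420/520)²·(1 − 61/420)·12.5²/61 = 1.42833
V̂(ȳ_st) = 2.10993
SE(ȳ_st) = √2.10993 = 1.45256

ȳ_st ≈ 38.547, SE ≈ 1.45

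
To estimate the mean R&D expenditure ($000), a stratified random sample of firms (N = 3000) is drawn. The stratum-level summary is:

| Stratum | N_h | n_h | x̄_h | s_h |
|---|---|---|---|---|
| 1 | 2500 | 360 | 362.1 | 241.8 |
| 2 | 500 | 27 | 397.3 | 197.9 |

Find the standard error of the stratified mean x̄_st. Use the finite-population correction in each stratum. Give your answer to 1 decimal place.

V̂(x̄_st) = Σ W_h² (1 − n_h/N_h) s_h²/n_h, with W_h = N_h/N and N = 3000:
  stratum 1: (2500/3000)²·(1 − 360/2500)·241.8²/360 = 96.5431
  stratum 2: (500/3000)²·(1 − 27/500)·197.9²/27 = 38.1168
V̂(x̄_st) = 134.66
SE(x̄_st) = √134.66 = 11.6043

SE(x̄_st) ≈ 11.6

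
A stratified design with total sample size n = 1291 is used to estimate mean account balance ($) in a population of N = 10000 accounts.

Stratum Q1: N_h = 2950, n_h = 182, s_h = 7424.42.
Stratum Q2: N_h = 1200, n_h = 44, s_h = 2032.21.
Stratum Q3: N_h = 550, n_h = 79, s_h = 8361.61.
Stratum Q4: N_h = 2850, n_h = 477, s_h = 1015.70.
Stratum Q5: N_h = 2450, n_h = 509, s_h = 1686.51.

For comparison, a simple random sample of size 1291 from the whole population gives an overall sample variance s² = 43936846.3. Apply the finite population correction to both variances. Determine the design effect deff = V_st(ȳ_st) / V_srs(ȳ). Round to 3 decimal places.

deff ≈ 0.970

V̂(ȳ_st) = Σ W_h² (1 − n_h/N_h) s_h²/n_h, with W_h = N_h/N and N = 10000:
  stratum Q1: (2950/10000)²·(1 − 182/2950)·7424.42²/182 = 24731
  stratum Q2: (1200/10000)²·(1 − 44/1200)·2032.21²/44 = 1302.04
  stratum Q3: (550/10000)²·(1 − 79/550)·8361.61²/79 = 2292.64
  stratum Q4: (2850/10000)²·(1 − 477/2850)·1015.70²/477 = 146.27
  stratum Q5: (2450/10000)²·(1 − 509/2450)·1686.51²/509 = 265.737
V_st = 28737.7
V_srs = (1 − 1291/10000)·43936846.3/1291 = 29639.5
deff = V_st / V_srs = 28737.7/29639.5 = 0.9696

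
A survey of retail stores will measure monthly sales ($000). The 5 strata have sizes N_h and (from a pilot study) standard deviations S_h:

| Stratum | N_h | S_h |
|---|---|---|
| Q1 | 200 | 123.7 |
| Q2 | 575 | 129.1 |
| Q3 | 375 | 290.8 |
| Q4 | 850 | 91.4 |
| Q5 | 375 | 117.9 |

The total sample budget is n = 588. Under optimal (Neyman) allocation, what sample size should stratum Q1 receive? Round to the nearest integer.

Neyman allocation: n_h = n · N_h S_h / Σ N_i S_i, with n = 588.
  stratum Q1: N_h·S_h = 200·123.7 = 24740.00
  stratum Q2: N_h·S_h = 575·129.1 = 74232.50
  stratum Q3: N_h·S_h = 375·290.8 = 109050.00
  stratum Q4: N_h·S_h = 850·91.4 = 77690.00
  stratum Q5: N_h·S_h = 375·117.9 = 44212.50
Σ N_h S_h = 329925.00
n for stratum Q1 = 588·24740.00/329925.00 = 44.092 → 44

44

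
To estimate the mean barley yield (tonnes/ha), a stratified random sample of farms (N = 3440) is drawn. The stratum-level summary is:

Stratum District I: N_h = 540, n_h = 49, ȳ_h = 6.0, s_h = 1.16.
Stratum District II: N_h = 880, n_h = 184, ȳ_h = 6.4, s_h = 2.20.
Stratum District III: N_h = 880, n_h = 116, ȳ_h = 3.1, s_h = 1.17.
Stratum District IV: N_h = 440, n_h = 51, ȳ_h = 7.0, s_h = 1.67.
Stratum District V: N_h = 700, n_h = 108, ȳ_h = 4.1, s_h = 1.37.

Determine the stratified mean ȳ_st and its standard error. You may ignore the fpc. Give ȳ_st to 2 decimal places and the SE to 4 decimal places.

ȳ_st = Σ W_h ȳ_h = (540·6.0 + 880·6.4 + 880·3.1 + 440·7.0 + 700·4.1)/3440 = 5.10174
V̂(ȳ_st) = Σ W_h² s_h²/n_h, with W_h = N_h/N and N = 3440:
  stratum District I: (540/3440)²·1.16²/49 = 0.000676691
  stratum District II: (880/3440)²·2.20²/184 = 0.00172138
  stratum District III: (880/3440)²·1.17²/116 = 0.000772258
  stratum District IV: (440/3440)²·1.67²/51 = 0.000894646
  stratum District V: (700/3440)²·1.37²/108 = 0.000719609
V̂(ȳ_st) = 0.00478458
SE(ȳ_st) = √0.00478458 = 0.0691707

ȳ_st ≈ 5.10, SE ≈ 0.0692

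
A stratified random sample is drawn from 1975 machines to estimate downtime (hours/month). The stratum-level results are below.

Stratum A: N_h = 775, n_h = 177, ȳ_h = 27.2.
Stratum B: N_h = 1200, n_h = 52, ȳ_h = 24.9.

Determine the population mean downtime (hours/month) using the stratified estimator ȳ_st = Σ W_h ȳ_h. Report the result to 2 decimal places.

N = Σ N_h = 1975. Stratum weights W_h = N_h/N.
ȳ_st = (775·27.2 + 1200·24.9) / 1975 = 25.8025

ȳ_st ≈ 25.80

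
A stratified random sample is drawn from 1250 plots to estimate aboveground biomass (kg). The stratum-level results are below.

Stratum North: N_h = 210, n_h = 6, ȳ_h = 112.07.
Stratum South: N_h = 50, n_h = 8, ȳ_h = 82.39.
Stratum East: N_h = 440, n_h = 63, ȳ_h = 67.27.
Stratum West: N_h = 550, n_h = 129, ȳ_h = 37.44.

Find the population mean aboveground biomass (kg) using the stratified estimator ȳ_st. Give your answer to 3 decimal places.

ȳ_st ≈ 62.276

N = Σ N_h = 1250. Stratum weights W_h = N_h/N.
ȳ_st = (210·112.07 + 50·82.39 + 440·67.27 + 550·37.44) / 1250 = 62.27600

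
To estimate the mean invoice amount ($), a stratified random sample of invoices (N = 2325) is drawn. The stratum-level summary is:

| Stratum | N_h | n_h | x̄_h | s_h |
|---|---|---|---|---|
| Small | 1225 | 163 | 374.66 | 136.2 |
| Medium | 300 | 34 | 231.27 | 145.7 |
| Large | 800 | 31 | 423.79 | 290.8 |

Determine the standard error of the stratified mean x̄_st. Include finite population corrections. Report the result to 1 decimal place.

V̂(x̄_st) = Σ W_h² (1 − n_h/N_h) s_h²/n_h, with W_h = N_h/N and N = 2325:
  stratum Small: (1225/2325)²·(1 − 163/1225)·136.2²/163 = 27.3893
  stratum Medium: (300/2325)²·(1 − 34/300)·145.7²/34 = 9.21716
  stratum Large: (800/2325)²·(1 − 31/800)·290.8²/31 = 310.454
V̂(x̄_st) = 347.061
SE(x̄_st) = √347.061 = 18.6296

SE(x̄_st) ≈ 18.6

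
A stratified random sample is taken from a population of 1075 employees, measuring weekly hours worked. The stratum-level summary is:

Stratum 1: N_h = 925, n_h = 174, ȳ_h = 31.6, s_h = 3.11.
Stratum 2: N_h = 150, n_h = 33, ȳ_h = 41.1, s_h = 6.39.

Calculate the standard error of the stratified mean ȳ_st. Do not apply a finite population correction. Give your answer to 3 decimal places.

SE(ȳ_st) ≈ 0.255

V̂(ȳ_st) = Σ W_h² s_h²/n_h, with W_h = N_h/N and N = 1075:
  stratum 1: (925/1075)²·3.11²/174 = 0.0411565
  stratum 2: (150/1075)²·6.39²/33 = 0.0240909
V̂(ȳ_st) = 0.0652474
SE(ȳ_st) = √0.0652474 = 0.255436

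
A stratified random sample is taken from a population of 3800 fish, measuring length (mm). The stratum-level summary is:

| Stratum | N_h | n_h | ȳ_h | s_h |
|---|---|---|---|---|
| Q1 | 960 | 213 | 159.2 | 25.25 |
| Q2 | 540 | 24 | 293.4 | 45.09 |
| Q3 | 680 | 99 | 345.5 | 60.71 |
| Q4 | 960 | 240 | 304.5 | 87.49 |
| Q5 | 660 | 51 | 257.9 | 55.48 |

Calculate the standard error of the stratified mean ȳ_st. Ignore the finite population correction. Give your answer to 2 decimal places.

SE(ȳ_st) ≈ 2.64

V̂(ȳ_st) = Σ W_h² s_h²/n_h, with W_h = N_h/N and N = 3800:
  stratum Q1: (960/3800)²·25.25²/213 = 0.191037
  stratum Q2: (540/3800)²·45.09²/24 = 1.71068
  stratum Q3: (680/3800)²·60.71²/99 = 1.19216
  stratum Q4: (960/3800)²·87.49²/240 = 2.03555
  stratum Q5: (660/3800)²·55.48²/51 = 1.82064
V̂(ȳ_st) = 6.95007
SE(ȳ_st) = √6.95007 = 2.6363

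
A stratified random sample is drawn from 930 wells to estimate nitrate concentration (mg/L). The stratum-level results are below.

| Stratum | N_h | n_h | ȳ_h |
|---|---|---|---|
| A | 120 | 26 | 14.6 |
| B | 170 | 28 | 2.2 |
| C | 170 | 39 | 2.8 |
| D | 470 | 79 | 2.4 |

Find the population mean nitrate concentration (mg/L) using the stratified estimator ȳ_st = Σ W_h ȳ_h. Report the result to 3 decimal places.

ȳ_st ≈ 4.011

N = Σ N_h = 930. Stratum weights W_h = N_h/N.
ȳ_st = (120·14.6 + 170·2.2 + 170·2.8 + 470·2.4) / 930 = 4.01075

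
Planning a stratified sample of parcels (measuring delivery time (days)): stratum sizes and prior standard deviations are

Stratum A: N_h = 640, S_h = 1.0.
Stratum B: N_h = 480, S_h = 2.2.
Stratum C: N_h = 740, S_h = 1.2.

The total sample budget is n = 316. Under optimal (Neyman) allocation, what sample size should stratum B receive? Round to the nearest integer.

Neyman allocation: n_h = n · N_h S_h / Σ N_i S_i, with n = 316.
  stratum A: N_h·S_h = 640·1.0 = 640.00
  stratum B: N_h·S_h = 480·2.2 = 1056.00
  stratum C: N_h·S_h = 740·1.2 = 888.00
Σ N_h S_h = 2584.00
n for stratum B = 316·1056.00/2584.00 = 129.139 → 129

129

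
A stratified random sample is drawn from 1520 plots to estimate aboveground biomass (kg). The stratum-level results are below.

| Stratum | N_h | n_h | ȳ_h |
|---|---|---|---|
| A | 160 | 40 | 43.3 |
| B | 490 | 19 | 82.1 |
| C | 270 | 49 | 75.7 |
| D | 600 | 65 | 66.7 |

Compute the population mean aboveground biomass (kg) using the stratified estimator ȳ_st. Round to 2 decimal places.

N = Σ N_h = 1520. Stratum weights W_h = N_h/N.
ȳ_st = (160·43.3 + 490·82.1 + 270·75.7 + 600·66.7) / 1520 = 70.8000

ȳ_st ≈ 70.80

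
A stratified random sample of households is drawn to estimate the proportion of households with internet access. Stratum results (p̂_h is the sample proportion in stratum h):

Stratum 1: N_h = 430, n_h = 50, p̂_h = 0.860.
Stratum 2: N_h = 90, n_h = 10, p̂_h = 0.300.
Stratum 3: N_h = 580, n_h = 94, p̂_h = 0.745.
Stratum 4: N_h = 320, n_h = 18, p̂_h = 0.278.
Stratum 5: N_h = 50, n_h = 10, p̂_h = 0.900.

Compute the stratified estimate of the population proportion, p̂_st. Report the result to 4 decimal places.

N = 1470; stratum weights W_h = N_h/N.
p̂_st = Σ W_h p̂_h = (430·0.860 + 90·0.300 + 580·0.745 + 320·0.278 + 50·0.900)/1470 = 0.65501

p̂_st ≈ 0.6550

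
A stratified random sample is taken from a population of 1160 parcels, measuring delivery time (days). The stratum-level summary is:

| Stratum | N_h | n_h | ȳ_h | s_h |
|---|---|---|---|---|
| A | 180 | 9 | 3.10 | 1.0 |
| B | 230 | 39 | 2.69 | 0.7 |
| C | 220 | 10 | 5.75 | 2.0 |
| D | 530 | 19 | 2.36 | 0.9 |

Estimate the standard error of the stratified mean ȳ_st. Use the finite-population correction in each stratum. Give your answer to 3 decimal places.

V̂(ȳ_st) = Σ W_h² (1 − n_h/N_h) s_h²/n_h, with W_h = N_h/N and N = 1160:
  stratum A: (180/1160)²·(1 − 9/180)·1.0²/9 = 0.00254162
  stratum B: (230/1160)²·(1 − 39/230)·0.7²/39 = 0.000410182
  stratum C: (220/1160)²·(1 − 10/220)·2.0²/10 = 0.0137337
  stratum D: (530/1160)²·(1 − 19/530)·0.9²/19 = 0.00858049
V̂(ȳ_st) = 0.0252659
SE(ȳ_st) = √0.0252659 = 0.158953

SE(ȳ_st) ≈ 0.159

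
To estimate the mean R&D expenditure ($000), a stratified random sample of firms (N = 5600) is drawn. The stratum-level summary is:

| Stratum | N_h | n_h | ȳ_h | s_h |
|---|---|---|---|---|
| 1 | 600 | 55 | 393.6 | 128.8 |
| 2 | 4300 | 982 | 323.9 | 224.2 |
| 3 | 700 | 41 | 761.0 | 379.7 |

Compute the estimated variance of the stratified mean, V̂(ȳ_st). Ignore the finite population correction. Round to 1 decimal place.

V̂(ȳ_st) = Σ W_h² s_h²/n_h, with W_h = N_h/N and N = 5600:
  stratum 1: (600/5600)²·128.8²/55 = 3.46255
  stratum 2: (4300/5600)²·224.2²/982 = 30.1801
  stratum 3: (700/5600)²·379.7²/41 = 54.9436
V̂(ȳ_st) = 88.5863

V̂(ȳ_st) ≈ 88.6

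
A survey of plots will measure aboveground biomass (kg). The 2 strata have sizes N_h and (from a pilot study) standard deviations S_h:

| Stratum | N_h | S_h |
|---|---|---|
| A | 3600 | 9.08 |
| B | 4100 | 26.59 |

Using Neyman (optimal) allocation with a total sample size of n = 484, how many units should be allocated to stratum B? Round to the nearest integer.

Neyman allocation: n_h = n · N_h S_h / Σ N_i S_i, with n = 484.
  stratum A: N_h·S_h = 3600·9.08 = 32688.00
  stratum B: N_h·S_h = 4100·26.59 = 109019.00
Σ N_h S_h = 141707.00
n for stratum B = 484·109019.00/141707.00 = 372.354 → 372

372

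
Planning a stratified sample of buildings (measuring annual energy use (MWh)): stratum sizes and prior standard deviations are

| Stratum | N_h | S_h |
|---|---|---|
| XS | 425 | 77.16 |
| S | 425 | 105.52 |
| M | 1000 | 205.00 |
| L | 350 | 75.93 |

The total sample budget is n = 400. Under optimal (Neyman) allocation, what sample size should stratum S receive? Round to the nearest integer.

Neyman allocation: n_h = n · N_h S_h / Σ N_i S_i, with n = 400.
  stratum XS: N_h·S_h = 425·77.16 = 32793.00
  stratum S: N_h·S_h = 425·105.52 = 44846.00
  stratum M: N_h·S_h = 1000·205.00 = 205000.00
  stratum L: N_h·S_h = 350·75.93 = 26575.50
Σ N_h S_h = 309214.50
n for stratum S = 400·44846.00/309214.50 = 58.013 → 58

58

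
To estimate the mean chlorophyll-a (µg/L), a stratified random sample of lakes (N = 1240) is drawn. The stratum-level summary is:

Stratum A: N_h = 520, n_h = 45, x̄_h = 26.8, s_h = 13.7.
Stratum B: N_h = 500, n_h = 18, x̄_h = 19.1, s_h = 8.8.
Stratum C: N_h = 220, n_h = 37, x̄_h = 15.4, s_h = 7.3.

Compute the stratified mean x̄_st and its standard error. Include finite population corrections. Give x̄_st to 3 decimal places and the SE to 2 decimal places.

x̄_st = Σ W_h x̄_h = (520·26.8 + 500·19.1 + 220·15.4)/1240 = 21.67258
V̂(x̄_st) = Σ W_h² (1 − n_h/N_h) s_h²/n_h, with W_h = N_h/N and N = 1240:
  stratum A: (520/1240)²·(1 − 45/520)·13.7²/45 = 0.670011
  stratum B: (500/1240)²·(1 − 18/500)·8.8²/18 = 0.674321
  stratum C: (220/1240)²·(1 − 37/220)·7.3²/37 = 0.0377116
V̂(x̄_st) = 1.38204
SE(x̄_st) = √1.38204 = 1.1756

x̄_st ≈ 21.673, SE ≈ 1.18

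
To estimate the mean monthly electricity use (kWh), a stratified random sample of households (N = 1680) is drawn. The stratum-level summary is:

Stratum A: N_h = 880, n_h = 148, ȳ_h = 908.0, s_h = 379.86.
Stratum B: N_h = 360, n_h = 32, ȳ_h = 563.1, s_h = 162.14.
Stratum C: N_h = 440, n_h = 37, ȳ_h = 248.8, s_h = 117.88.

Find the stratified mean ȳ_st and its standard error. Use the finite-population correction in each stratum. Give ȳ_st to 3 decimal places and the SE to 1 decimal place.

ȳ_st = Σ W_h ȳ_h = (880·908.0 + 360·563.1 + 440·248.8)/1680 = 661.44524
V̂(ȳ_st) = Σ W_h² (1 − n_h/N_h) s_h²/n_h, with W_h = N_h/N and N = 1680:
  stratum A: (880/1680)²·(1 − 148/880)·379.86²/148 = 222.516
  stratum B: (360/1680)²·(1 − 32/360)·162.14²/32 = 34.3707
  stratum C: (440/1680)²·(1 − 37/440)·117.88²/37 = 23.5949
V̂(ȳ_st) = 280.481
SE(ȳ_st) = √280.481 = 16.7476

ȳ_st ≈ 661.445, SE ≈ 16.7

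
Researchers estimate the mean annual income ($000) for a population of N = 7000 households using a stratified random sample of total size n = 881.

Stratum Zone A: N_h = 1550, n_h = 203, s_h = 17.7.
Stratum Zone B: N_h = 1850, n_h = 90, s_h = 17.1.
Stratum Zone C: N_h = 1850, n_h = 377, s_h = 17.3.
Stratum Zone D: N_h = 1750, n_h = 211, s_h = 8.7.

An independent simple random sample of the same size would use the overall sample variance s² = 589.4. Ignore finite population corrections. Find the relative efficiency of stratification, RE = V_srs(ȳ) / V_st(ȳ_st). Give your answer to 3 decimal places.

RE ≈ 1.758

V̂(ȳ_st) = Σ W_h² s_h²/n_h, with W_h = N_h/N and N = 7000:
  stratum Zone A: (1550/7000)²·17.7²/203 = 0.075669
  stratum Zone B: (1850/7000)²·17.1²/90 = 0.226933
  stratum Zone C: (1850/7000)²·17.3²/377 = 0.0554496
  stratum Zone D: (1750/7000)²·8.7²/211 = 0.02242
V_st = 0.380471
V_srs = s²/n = 589.4/881 = 0.669012
Relative efficiency = V_srs / V_st = 0.669012/0.380471 = 1.7584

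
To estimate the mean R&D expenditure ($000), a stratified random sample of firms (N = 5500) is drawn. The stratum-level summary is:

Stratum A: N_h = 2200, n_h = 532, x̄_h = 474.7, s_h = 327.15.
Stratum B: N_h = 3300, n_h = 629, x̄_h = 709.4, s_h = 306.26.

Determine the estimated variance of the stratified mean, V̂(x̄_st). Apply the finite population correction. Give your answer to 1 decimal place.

V̂(x̄_st) = Σ W_h² (1 − n_h/N_h) s_h²/n_h, with W_h = N_h/N and N = 5500:
  stratum A: (2200/5500)²·(1 − 532/2200)·327.15²/532 = 24.4048
  stratum B: (3300/5500)²·(1 − 629/3300)·306.26²/629 = 43.4503
V̂(x̄_st) = 67.8551

V̂(x̄_st) ≈ 67.9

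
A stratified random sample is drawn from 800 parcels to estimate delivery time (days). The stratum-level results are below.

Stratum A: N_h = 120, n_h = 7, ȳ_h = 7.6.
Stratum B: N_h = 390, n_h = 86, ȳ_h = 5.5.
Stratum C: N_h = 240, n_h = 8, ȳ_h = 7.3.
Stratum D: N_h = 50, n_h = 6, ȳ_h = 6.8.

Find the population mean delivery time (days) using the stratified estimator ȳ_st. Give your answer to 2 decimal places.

ȳ_st ≈ 6.44

N = Σ N_h = 800. Stratum weights W_h = N_h/N.
ȳ_st = (120·7.6 + 390·5.5 + 240·7.3 + 50·6.8) / 800 = 6.4363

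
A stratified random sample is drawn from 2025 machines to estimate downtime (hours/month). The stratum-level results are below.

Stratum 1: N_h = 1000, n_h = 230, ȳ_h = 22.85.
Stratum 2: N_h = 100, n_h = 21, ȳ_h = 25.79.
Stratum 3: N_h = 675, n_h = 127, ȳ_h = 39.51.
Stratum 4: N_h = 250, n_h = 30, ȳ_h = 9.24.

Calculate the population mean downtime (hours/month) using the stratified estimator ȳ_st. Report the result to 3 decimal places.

N = Σ N_h = 2025. Stratum weights W_h = N_h/N.
ȳ_st = (1000·22.85 + 100·25.79 + 675·39.51 + 250·9.24) / 2025 = 26.86827

ȳ_st ≈ 26.868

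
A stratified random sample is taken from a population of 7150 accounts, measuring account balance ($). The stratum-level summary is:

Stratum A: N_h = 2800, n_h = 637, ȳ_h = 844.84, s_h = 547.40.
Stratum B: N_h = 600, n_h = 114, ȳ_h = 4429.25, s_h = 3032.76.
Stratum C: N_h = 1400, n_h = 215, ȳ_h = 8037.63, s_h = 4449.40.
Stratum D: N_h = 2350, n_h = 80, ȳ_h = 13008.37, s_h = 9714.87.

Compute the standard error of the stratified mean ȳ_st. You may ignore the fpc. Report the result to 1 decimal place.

V̂(ȳ_st) = Σ W_h² s_h²/n_h, with W_h = N_h/N and N = 7150:
  stratum A: (2800/7150)²·547.40²/637 = 72.1397
  stratum B: (600/7150)²·3032.76²/114 = 568.148
  stratum C: (1400/7150)²·4449.40²/215 = 3530.27
  stratum D: (2350/7150)²·9714.87²/80 = 127441
V̂(ȳ_st) = 131611
SE(ȳ_st) = √131611 = 362.782

SE(ȳ_st) ≈ 362.8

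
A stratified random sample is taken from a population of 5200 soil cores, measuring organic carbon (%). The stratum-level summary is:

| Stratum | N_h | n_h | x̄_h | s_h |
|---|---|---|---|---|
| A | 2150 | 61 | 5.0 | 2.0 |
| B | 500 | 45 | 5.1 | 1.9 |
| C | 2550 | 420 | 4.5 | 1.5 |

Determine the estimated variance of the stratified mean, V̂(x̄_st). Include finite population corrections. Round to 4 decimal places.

V̂(x̄_st) = Σ W_h² (1 − n_h/N_h) s_h²/n_h, with W_h = N_h/N and N = 5200:
  stratum A: (2150/5200)²·(1 − 61/2150)·2.0²/61 = 0.0108918
  stratum B: (500/5200)²·(1 − 45/500)·1.9²/45 = 0.000674947
  stratum C: (2550/5200)²·(1 − 420/2550)·1.5²/420 = 0.00107608
V̂(x̄_st) = 0.0126428

V̂(x̄_st) ≈ 0.0126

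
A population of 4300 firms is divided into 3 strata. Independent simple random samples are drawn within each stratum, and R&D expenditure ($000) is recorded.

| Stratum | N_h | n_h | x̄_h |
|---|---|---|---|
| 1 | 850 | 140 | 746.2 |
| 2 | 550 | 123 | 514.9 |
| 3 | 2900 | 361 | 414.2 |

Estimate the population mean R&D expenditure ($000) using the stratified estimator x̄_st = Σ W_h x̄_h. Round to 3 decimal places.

x̄_st ≈ 492.708

N = Σ N_h = 4300. Stratum weights W_h = N_h/N.
x̄_st = (850·746.2 + 550·514.9 + 2900·414.2) / 4300 = 492.70814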